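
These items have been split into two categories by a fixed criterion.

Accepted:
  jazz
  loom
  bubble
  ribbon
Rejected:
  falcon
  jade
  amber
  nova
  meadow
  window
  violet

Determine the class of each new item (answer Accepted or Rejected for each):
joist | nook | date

Rejected, Accepted, Rejected

The rule appears to be: has a double letter.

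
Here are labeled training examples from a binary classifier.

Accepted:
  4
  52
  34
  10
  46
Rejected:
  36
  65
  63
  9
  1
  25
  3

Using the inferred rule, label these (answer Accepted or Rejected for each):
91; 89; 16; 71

Rejected, Rejected, Accepted, Rejected

Looking at the examples, the only property every 'Accepted' case has and every 'Rejected' case lacks is: ≡ 4 (mod 6).
91 — 91 mod 6 = 1, hence Rejected. 89 — 89 mod 6 = 5, hence Rejected. 16 — 16 mod 6 = 4, hence Accepted. 71 — 71 mod 6 = 5, hence Rejected.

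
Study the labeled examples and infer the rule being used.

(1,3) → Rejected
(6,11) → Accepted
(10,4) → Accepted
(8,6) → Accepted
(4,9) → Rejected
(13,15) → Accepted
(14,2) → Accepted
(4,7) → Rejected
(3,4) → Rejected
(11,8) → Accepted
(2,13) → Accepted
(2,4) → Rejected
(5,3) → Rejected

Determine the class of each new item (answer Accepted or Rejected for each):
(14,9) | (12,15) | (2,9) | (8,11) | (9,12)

Accepted, Accepted, Rejected, Accepted, Accepted

Rule: sum ≥ 14. This holds for each 'Accepted' example and fails for each 'Rejected' one.
(14,9): 14+9 = 23, passes → Accepted. (12,15): 12+15 = 27, passes → Accepted. (2,9): 2+9 = 11, fails this test → Rejected. (8,11): 8+11 = 19, passes → Accepted. (9,12): 9+12 = 21, passes → Accepted.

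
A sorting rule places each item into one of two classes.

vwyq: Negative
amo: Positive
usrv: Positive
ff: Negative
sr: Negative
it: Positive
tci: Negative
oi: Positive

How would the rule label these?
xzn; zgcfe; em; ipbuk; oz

Negative, Negative, Positive, Positive, Positive

A rule that fits every label: starts with a vowel — true of each 'Positive' example, false of each 'Negative' one.
xzn → starts with 'x' → Negative.
zgcfe → starts with 'z' → Negative.
em → starts with 'e' → Positive.
ipbuk → starts with 'i' → Positive.
oz → starts with 'o' → Positive.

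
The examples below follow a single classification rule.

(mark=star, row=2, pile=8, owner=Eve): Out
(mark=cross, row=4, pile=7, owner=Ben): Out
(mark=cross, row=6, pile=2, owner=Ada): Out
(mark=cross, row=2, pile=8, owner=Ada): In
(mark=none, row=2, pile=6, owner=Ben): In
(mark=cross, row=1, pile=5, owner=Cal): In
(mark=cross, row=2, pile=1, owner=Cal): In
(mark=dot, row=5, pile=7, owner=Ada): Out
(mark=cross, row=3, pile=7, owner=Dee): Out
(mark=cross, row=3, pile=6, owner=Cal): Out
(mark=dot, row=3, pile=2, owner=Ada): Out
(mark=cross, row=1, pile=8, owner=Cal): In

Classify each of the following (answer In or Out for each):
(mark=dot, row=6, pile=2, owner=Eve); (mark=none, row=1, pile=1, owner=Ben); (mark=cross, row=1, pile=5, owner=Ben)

Out, In, In

The simplest hypothesis consistent with all the labels is: mark is not star AND row ≤ 2.
(mark=dot, row=6, pile=2, owner=Eve): mark is dot, row = 6 — does not pass, so Out. (mark=none, row=1, pile=1, owner=Ben): mark is none, row = 1 — checks out, so In. (mark=cross, row=1, pile=5, owner=Ben): mark is cross, row = 1 — checks out, so In.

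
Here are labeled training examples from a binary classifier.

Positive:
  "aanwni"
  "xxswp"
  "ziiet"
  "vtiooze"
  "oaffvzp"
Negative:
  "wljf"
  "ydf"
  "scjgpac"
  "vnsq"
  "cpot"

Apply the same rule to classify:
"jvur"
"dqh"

Negative, Negative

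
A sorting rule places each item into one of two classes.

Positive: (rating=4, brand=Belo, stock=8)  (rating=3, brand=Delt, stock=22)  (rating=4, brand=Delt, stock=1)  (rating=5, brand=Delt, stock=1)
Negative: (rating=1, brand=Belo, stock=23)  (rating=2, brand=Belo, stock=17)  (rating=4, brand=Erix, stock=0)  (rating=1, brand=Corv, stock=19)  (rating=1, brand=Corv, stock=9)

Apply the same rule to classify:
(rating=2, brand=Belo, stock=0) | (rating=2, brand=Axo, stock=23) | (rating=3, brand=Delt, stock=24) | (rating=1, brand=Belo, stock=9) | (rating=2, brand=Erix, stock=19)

A rule that fits every label: stock ≥ 1 AND rating ≥ 3 — true of each 'Positive' example, false of each 'Negative' one.
(rating=2, brand=Belo, stock=0): stock = 0, rating = 2, does not pass → Negative. (rating=2, brand=Axo, stock=23): stock = 23, rating = 2, does not pass → Negative. (rating=3, brand=Delt, stock=24): stock = 24, rating = 3, passes → Positive. (rating=1, brand=Belo, stock=9): stock = 9, rating = 1, does not pass → Negative. (rating=2, brand=Erix, stock=19): stock = 19, rating = 2, does not pass → Negative.

Negative, Negative, Positive, Negative, Negative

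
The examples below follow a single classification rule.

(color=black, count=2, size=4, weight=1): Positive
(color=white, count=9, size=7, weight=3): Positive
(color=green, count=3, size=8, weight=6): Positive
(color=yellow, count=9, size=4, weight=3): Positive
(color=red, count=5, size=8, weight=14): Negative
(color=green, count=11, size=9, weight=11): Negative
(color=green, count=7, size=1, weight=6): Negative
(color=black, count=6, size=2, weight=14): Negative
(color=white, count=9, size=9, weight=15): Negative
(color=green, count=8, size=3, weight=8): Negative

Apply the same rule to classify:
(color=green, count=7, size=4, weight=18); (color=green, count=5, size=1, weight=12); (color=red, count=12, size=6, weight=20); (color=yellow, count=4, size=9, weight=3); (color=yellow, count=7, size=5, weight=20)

Rule: size ≥ 2 AND weight ≤ 6. This holds for each 'Positive' example and fails for each 'Negative' one.
(color=green, count=7, size=4, weight=18): Negative (size = 4, weight = 18). (color=green, count=5, size=1, weight=12): Negative (size = 1, weight = 12). (color=red, count=12, size=6, weight=20): Negative (size = 6, weight = 20). (color=yellow, count=4, size=9, weight=3): Positive (size = 9, weight = 3). (color=yellow, count=7, size=5, weight=20): Negative (size = 5, weight = 20).

Negative, Negative, Negative, Positive, Negative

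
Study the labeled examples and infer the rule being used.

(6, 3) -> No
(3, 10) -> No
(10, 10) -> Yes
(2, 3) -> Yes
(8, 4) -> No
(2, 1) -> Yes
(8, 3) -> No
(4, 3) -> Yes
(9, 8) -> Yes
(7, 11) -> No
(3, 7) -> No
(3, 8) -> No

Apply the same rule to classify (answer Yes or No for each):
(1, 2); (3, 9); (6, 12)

The classifier is using: |first − second| ≤ 1.
Yes: (1, 2), since |1−2| = 1. No: (3, 9), since |3−9| = 6. No: (6, 12), since |6−12| = 6.

Yes, No, No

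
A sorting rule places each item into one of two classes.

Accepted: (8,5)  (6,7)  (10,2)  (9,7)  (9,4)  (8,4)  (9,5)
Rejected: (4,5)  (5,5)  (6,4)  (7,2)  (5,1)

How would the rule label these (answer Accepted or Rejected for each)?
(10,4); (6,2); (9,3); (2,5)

All 'Accepted' examples share one property — sum ≥ 12 — and every 'Rejected' example lacks it.
(10,4): 10+4 = 14 — qualifies, so Accepted. (6,2): 6+2 = 8 — does not pass, so Rejected. (9,3): 9+3 = 12 — qualifies, so Accepted. (2,5): 2+5 = 7 — does not pass, so Rejected.

Accepted, Rejected, Accepted, Rejected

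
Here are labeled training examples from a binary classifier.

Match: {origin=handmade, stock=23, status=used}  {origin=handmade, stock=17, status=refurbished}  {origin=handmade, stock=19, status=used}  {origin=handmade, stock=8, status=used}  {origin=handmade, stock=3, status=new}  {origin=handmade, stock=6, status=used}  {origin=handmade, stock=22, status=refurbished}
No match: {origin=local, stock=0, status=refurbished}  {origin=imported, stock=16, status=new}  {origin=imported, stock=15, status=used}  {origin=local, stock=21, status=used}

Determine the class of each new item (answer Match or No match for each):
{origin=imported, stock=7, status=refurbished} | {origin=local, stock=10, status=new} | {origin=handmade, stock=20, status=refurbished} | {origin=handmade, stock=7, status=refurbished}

No match, No match, Match, Match

The distinguishing property — origin is handmade — holds for all the 'Match' cases and none of the 'No match' cases.
{origin=imported, stock=7, status=refurbished}: origin is imported, doesn't qualify → No match.
{origin=local, stock=10, status=new}: origin is local, doesn't qualify → No match.
{origin=handmade, stock=20, status=refurbished}: origin is handmade, meets the rule → Match.
{origin=handmade, stock=7, status=refurbished}: origin is handmade, meets the rule → Match.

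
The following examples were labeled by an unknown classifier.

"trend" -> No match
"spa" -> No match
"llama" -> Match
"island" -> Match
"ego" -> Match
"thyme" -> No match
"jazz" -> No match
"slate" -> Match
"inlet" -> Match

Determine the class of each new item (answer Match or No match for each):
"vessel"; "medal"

Every 'Match' example satisfies: has ≥ 2 vowels. None of the 'No match' examples do.
"vessel": Match (2 vowels). "medal": Match (2 vowels).

Match, Match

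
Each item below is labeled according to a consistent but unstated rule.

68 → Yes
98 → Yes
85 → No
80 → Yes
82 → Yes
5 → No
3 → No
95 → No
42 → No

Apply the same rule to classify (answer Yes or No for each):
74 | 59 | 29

Yes, No, No

Every 'Yes' example satisfies: even AND at least 68. None of the 'No' examples do.
74 → 74 is even, 74 ≥ 68 → Yes. 59 → 59 is odd, 59 < 68 → No. 29 → 29 is odd, 29 < 68 → No.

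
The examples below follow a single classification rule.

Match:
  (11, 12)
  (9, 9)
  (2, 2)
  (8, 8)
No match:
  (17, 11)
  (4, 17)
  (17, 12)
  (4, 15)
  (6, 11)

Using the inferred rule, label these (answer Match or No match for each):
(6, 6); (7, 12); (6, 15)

Match, No match, No match

Every 'Match' example satisfies: |first − second| ≤ 1. None of the 'No match' examples do.
(6, 6): Match (|6−6| = 0).
(7, 12): No match (|7−12| = 5).
(6, 15): No match (|6−15| = 9).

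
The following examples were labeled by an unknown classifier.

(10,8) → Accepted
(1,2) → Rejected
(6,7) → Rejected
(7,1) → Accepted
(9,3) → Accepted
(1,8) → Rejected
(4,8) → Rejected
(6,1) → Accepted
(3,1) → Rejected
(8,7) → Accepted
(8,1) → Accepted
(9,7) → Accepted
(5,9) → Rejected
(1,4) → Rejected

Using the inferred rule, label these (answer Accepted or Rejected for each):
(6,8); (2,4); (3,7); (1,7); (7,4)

Rejected, Rejected, Rejected, Rejected, Accepted

Rule: first > second AND sum ≥ 5. This holds for each 'Accepted' example and fails for each 'Rejected' one.
Rejected: (6,8), since 6 < 8, 6+8 = 14. Rejected: (2,4), since 2 < 4, 2+4 = 6. Rejected: (3,7), since 3 < 7, 3+7 = 10. Rejected: (1,7), since 1 < 7, 1+7 = 8. Accepted: (7,4), since 7 > 4, 7+4 = 11.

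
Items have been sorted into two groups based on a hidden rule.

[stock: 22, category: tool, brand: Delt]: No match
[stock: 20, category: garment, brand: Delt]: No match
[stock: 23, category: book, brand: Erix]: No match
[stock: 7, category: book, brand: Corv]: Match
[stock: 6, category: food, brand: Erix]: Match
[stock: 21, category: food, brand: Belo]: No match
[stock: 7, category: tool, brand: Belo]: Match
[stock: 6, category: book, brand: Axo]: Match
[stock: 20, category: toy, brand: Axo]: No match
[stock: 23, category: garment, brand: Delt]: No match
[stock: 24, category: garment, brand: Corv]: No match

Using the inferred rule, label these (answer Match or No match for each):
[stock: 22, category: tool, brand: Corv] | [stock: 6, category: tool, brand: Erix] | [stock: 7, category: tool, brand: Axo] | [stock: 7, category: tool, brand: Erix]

No match, Match, Match, Match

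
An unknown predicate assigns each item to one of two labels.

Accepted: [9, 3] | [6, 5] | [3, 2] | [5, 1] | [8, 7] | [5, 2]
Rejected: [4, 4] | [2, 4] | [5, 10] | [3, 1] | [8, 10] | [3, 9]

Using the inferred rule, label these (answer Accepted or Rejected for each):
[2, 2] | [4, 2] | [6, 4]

The simplest hypothesis consistent with all the labels is: first > second AND sum ≥ 5.
[2, 2]: 2 = 2, 2+2 = 4, does not pass → Rejected.
[4, 2]: 4 > 2, 4+2 = 6, qualifies → Accepted.
[6, 4]: 6 > 4, 6+4 = 10, qualifies → Accepted.

Rejected, Accepted, Accepted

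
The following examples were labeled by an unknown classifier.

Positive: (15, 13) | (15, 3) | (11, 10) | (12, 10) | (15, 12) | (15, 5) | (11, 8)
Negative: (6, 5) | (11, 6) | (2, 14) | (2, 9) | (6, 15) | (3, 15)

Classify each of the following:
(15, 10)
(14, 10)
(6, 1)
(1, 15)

The rule appears to be: first > second AND sum ≥ 18.

Positive, Positive, Negative, Negative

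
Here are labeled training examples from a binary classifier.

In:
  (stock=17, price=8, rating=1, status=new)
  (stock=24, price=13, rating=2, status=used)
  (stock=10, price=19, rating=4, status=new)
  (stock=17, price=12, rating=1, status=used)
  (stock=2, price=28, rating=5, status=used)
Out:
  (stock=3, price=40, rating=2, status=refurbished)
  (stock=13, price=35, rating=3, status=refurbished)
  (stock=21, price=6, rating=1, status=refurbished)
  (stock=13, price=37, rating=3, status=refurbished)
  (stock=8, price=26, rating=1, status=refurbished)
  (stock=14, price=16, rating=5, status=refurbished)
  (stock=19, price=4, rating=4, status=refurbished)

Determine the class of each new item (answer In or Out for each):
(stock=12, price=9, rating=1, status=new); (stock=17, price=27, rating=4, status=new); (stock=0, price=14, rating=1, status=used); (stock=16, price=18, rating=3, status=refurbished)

In, In, In, Out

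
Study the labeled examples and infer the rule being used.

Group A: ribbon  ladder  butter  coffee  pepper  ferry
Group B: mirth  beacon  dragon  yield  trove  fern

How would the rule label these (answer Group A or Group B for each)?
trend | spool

Group B, Group A

The classifier is using: has a double letter.
trend: Group B (no doubled letter). spool: Group A ('oo' doubled).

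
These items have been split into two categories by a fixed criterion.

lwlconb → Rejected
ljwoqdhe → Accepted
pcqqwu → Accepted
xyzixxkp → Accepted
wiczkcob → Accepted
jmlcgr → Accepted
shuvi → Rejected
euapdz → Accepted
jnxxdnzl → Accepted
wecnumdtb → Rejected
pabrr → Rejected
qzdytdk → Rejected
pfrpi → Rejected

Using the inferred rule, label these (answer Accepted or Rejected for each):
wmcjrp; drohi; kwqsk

Accepted, Rejected, Rejected

The rule appears to be: even length.
wmcjrp: Accepted (length 6). drohi: Rejected (length 5). kwqsk: Rejected (length 5).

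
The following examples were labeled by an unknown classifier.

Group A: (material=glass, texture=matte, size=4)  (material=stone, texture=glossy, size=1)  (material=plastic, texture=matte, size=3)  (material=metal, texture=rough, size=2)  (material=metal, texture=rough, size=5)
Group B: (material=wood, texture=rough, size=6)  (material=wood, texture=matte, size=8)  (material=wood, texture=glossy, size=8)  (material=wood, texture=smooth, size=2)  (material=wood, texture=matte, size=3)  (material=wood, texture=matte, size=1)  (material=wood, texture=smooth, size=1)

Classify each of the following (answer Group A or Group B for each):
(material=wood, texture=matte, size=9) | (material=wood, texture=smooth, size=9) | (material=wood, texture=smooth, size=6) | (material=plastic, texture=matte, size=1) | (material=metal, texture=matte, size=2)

Group B, Group B, Group B, Group A, Group A

'Group A' ⟺ material is not wood.
(material=wood, texture=matte, size=9): Group B (material is wood).
(material=wood, texture=smooth, size=9): Group B (material is wood).
(material=wood, texture=smooth, size=6): Group B (material is wood).
(material=plastic, texture=matte, size=1): Group A (material is plastic).
(material=metal, texture=matte, size=2): Group A (material is metal).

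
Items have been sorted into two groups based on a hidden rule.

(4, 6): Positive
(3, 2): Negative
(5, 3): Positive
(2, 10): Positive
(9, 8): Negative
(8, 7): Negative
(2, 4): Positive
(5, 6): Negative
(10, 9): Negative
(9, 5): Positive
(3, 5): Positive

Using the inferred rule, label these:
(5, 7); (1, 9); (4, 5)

One predicate separates the groups cleanly: sum is even.
(5, 7): 5+7 = 12, checks out → Positive.
(1, 9): 1+9 = 10, checks out → Positive.
(4, 5): 4+5 = 9, fails the rule → Negative.

Positive, Positive, Negative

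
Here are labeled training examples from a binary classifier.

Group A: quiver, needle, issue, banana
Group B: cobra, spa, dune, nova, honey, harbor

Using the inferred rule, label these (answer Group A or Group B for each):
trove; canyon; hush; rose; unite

Every 'Group A' example satisfies: has ≥ 3 vowels. None of the 'Group B' examples do.
trove → 2 vowels → Group B. canyon → 2 vowels → Group B. hush → 1 vowel → Group B. rose → 2 vowels → Group B. unite → 3 vowels → Group A.

Group B, Group B, Group B, Group B, Group A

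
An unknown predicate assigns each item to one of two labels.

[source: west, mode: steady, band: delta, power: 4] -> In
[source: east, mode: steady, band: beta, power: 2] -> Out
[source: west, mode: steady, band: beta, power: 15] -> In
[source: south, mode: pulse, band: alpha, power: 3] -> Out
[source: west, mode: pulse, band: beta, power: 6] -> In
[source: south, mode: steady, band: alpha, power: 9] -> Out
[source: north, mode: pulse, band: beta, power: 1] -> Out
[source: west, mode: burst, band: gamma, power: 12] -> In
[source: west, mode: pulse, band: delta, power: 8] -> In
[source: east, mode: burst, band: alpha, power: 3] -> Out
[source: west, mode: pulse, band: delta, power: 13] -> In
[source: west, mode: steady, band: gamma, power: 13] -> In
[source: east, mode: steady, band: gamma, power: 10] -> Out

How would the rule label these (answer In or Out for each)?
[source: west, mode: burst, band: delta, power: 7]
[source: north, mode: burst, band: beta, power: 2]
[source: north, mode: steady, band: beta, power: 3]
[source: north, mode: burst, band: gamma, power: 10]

In, Out, Out, Out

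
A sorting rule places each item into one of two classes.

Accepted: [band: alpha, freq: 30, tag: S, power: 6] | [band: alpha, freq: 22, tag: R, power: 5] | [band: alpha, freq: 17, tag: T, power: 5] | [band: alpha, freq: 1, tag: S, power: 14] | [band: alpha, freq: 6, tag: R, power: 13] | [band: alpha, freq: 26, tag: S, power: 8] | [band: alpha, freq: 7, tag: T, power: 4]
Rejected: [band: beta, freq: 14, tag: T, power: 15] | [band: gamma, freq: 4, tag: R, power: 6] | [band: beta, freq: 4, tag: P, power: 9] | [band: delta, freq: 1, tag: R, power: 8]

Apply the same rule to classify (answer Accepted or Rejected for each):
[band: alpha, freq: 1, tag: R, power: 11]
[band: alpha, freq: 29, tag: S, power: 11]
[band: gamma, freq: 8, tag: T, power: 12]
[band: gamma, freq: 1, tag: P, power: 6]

Accepted, Accepted, Rejected, Rejected

A rule that fits every label: band is alpha — true of each 'Accepted' example, false of each 'Rejected' one.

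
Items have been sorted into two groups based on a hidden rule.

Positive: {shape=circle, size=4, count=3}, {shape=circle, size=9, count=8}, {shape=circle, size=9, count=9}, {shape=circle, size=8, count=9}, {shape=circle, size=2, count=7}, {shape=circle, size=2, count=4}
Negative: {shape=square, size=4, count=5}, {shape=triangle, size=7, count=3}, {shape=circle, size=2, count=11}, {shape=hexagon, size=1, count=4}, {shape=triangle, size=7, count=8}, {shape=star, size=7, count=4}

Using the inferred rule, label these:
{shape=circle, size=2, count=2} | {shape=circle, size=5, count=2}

Every 'Positive' example satisfies: shape is circle AND count ≤ 9. None of the 'Negative' examples do.
{shape=circle, size=2, count=2}: shape is circle, count = 2, fits → Positive. {shape=circle, size=5, count=2}: shape is circle, count = 2, fits → Positive.

Positive, Positive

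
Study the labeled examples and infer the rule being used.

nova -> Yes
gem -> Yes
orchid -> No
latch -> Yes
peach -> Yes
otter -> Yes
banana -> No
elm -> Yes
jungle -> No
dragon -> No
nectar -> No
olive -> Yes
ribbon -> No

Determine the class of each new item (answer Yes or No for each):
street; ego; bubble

No, Yes, No

The simplest hypothesis consistent with all the labels is: length ≤ 5.
street → length 6 → No.
ego → length 3 → Yes.
bubble → length 6 → No.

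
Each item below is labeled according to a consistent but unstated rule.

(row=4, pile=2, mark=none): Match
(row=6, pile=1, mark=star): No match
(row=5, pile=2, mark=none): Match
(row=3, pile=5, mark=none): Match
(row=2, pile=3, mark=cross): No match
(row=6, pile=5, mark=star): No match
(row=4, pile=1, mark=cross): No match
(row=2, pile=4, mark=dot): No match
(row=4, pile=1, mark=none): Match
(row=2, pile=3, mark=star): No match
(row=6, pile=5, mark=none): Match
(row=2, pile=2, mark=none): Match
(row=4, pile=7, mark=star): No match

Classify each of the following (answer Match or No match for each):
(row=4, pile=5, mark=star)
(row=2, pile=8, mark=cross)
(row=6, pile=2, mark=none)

No match, No match, Match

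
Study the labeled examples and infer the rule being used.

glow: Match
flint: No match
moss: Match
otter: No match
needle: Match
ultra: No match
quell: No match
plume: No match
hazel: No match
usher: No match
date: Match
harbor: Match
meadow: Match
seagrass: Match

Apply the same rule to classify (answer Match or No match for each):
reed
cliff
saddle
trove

The common property of the 'Match' items is: even length. No 'No match' item has it.
reed → length 4 → Match.
cliff → length 5 → No match.
saddle → length 6 → Match.
trove → length 5 → No match.

Match, No match, Match, No match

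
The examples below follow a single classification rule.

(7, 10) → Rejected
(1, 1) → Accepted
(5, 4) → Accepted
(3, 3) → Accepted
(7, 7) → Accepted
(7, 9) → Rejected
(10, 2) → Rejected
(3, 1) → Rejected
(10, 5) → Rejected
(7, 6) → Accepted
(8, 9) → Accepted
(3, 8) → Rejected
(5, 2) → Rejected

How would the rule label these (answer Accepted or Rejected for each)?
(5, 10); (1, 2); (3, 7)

The distinguishing property — |first − second| ≤ 1 — holds for all the 'Accepted' cases and none of the 'Rejected' cases.
Rejected: (5, 10), since |5−10| = 5. Accepted: (1, 2), since |1−2| = 1. Rejected: (3, 7), since |3−7| = 4.

Rejected, Accepted, Rejected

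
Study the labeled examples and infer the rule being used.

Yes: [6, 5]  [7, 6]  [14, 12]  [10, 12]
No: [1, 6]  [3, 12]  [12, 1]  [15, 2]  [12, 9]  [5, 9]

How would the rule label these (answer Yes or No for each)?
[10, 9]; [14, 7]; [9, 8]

The distinguishing property — |first − second| ≤ 2 — holds for all the 'Yes' cases and none of the 'No' cases.
Yes: [10, 9], since |10−9| = 1.
No: [14, 7], since |14−7| = 7.
Yes: [9, 8], since |9−8| = 1.

Yes, No, Yes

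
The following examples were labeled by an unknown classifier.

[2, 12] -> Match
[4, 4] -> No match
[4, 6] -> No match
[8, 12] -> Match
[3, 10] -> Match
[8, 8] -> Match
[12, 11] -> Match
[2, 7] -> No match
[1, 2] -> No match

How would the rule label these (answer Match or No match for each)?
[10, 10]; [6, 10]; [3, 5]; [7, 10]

The rule appears to be: sum ≥ 13.
[10, 10]: Match (10+10 = 20). [6, 10]: Match (6+10 = 16). [3, 5]: No match (3+5 = 8). [7, 10]: Match (7+10 = 17).

Match, Match, No match, Match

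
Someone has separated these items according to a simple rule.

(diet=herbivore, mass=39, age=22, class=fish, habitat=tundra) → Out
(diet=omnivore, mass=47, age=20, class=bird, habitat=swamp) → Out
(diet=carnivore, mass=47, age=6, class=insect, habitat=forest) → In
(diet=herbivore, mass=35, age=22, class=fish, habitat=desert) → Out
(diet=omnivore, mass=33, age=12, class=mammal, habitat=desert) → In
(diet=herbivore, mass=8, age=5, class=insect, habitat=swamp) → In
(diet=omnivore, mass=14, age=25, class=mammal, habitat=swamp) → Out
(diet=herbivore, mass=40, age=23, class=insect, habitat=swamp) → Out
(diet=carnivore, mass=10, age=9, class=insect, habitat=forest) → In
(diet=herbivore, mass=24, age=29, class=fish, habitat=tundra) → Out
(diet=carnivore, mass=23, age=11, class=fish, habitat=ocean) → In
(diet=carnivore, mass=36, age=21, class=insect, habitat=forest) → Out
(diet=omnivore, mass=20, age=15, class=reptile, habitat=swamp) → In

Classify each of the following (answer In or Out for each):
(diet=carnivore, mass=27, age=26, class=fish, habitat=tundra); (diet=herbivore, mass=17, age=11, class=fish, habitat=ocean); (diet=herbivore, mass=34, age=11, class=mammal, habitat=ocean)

Out, In, In

The rule appears to be: age ≤ 15.
(diet=carnivore, mass=27, age=26, class=fish, habitat=tundra) → age = 26 → Out.
(diet=herbivore, mass=17, age=11, class=fish, habitat=ocean) → age = 11 → In.
(diet=herbivore, mass=34, age=11, class=mammal, habitat=ocean) → age = 11 → In.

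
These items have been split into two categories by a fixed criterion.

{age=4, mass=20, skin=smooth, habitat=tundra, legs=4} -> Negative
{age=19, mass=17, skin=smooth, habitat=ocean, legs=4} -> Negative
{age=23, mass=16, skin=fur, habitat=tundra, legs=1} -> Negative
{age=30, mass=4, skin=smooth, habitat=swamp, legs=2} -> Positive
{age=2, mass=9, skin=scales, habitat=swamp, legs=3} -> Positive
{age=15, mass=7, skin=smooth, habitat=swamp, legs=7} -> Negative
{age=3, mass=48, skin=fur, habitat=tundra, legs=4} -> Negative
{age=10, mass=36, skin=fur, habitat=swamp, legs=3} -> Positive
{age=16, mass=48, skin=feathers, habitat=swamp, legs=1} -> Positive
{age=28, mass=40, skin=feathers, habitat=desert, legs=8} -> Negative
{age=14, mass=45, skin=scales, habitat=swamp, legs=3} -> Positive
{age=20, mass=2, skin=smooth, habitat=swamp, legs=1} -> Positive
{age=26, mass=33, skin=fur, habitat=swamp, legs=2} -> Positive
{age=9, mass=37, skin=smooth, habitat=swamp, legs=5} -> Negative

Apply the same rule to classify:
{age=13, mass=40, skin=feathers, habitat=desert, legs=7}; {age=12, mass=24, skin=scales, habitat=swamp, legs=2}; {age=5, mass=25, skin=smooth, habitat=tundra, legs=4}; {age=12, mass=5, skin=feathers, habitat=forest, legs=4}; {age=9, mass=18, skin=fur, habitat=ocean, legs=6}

A rule that fits every label: habitat is swamp AND legs ≤ 3 — true of each 'Positive' example, false of each 'Negative' one.
{age=13, mass=40, skin=feathers, habitat=desert, legs=7} — habitat is desert, legs = 7, hence Negative.
{age=12, mass=24, skin=scales, habitat=swamp, legs=2} — habitat is swamp, legs = 2, hence Positive.
{age=5, mass=25, skin=smooth, habitat=tundra, legs=4} — habitat is tundra, legs = 4, hence Negative.
{age=12, mass=5, skin=feathers, habitat=forest, legs=4} — habitat is forest, legs = 4, hence Negative.
{age=9, mass=18, skin=fur, habitat=ocean, legs=6} — habitat is ocean, legs = 6, hence Negative.

Negative, Positive, Negative, Negative, Negative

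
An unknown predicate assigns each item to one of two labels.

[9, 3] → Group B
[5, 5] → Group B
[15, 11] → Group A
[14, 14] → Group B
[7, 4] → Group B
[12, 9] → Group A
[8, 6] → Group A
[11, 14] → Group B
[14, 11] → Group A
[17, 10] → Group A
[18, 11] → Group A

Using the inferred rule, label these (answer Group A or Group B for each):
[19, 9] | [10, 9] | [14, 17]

Group A, Group A, Group B

The common property of the 'Group A' items is: first > second AND sum ≥ 14. No 'Group B' item has it.
[19, 9] — 19 > 9, 19+9 = 28, hence Group A.
[10, 9] — 10 > 9, 10+9 = 19, hence Group A.
[14, 17] — 14 < 17, 14+17 = 31, hence Group B.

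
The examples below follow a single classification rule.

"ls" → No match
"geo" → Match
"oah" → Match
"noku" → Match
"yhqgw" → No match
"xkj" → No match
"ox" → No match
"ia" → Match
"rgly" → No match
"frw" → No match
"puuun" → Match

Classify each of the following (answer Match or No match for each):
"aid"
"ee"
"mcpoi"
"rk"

Match, Match, Match, No match

'Match' ⟺ has ≥ 2 vowels.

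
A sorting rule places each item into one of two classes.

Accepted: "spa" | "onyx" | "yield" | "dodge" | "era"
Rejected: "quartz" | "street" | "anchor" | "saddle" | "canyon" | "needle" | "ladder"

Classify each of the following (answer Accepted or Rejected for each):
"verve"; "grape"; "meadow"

'Accepted' ⟺ length ≤ 5.
"verve": length 5, meets the rule → Accepted.
"grape": length 5, meets the rule → Accepted.
"meadow": length 6, fails this test → Rejected.

Accepted, Accepted, Rejected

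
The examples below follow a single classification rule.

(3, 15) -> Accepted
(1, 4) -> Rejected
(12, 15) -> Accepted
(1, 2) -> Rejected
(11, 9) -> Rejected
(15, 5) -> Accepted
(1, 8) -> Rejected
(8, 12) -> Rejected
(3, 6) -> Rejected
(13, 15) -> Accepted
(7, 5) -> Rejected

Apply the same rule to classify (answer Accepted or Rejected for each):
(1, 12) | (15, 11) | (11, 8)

Rejected, Accepted, Rejected

The rule appears to be: max ≥ 13.
(1, 12) → max 12 → Rejected. (15, 11) → max 15 → Accepted. (11, 8) → max 11 → Rejected.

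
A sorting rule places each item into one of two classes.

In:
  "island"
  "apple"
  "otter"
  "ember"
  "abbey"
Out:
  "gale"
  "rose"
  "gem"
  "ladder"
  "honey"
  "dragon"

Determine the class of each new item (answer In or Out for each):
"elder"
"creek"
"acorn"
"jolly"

In, Out, In, Out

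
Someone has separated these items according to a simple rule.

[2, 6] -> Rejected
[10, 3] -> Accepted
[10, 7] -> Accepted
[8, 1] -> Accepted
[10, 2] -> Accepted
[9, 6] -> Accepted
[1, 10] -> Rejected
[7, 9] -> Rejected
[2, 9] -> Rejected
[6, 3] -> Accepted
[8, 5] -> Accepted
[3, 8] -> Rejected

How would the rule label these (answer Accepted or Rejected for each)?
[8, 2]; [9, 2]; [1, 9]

Accepted, Accepted, Rejected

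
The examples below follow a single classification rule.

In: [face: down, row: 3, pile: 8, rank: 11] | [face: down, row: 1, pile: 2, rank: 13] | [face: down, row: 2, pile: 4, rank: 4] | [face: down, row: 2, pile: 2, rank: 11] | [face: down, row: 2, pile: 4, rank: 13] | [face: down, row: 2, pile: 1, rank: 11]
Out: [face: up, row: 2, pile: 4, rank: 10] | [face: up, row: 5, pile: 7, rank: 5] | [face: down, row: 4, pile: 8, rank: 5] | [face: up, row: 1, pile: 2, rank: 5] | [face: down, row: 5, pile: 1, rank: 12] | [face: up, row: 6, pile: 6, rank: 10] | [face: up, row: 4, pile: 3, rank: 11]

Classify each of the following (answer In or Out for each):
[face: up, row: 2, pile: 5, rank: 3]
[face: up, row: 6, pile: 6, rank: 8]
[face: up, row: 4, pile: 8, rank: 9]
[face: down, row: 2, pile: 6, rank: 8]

Out, Out, Out, In

Every 'In' example satisfies: face is down AND row ≤ 3. None of the 'Out' examples do.
[face: up, row: 2, pile: 5, rank: 3]: face is up, row = 2, does not pass → Out.
[face: up, row: 6, pile: 6, rank: 8]: face is up, row = 6, does not pass → Out.
[face: up, row: 4, pile: 8, rank: 9]: face is up, row = 4, does not pass → Out.
[face: down, row: 2, pile: 6, rank: 8]: face is down, row = 2, has this property → In.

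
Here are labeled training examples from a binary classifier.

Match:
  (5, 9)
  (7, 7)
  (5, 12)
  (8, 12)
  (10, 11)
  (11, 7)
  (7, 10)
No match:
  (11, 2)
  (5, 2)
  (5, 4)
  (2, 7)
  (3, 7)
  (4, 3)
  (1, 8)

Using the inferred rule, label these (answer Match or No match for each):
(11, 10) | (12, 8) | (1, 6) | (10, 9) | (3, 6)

The simplest hypothesis consistent with all the labels is: sum ≥ 14.

Match, Match, No match, Match, No match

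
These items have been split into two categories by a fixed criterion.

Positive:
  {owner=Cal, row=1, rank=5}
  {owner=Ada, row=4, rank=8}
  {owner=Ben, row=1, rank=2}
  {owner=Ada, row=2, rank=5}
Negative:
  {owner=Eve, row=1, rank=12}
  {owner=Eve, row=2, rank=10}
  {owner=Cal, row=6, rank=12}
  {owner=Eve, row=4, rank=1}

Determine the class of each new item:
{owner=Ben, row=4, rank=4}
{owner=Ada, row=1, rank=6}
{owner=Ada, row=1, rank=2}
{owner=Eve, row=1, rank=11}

The pattern is that an item is 'Positive' exactly when: rank ≥ 2 AND rank ≤ 8.
{owner=Ben, row=4, rank=4} → rank = 4 → Positive. {owner=Ada, row=1, rank=6} → rank = 6 → Positive. {owner=Ada, row=1, rank=2} → rank = 2 → Positive. {owner=Eve, row=1, rank=11} → rank = 11 → Negative.

Positive, Positive, Positive, Negative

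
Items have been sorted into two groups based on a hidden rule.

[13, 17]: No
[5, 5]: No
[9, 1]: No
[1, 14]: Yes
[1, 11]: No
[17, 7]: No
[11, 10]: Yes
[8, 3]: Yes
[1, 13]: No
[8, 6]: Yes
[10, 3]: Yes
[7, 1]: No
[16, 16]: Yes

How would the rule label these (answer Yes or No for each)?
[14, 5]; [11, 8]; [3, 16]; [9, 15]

Yes, Yes, Yes, No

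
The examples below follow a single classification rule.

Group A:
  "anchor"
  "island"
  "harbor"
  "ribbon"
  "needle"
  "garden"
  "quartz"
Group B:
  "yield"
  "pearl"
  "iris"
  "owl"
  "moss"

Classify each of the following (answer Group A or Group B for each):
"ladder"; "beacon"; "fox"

Group A, Group A, Group B

Every 'Group A' example satisfies: length 6. None of the 'Group B' examples do.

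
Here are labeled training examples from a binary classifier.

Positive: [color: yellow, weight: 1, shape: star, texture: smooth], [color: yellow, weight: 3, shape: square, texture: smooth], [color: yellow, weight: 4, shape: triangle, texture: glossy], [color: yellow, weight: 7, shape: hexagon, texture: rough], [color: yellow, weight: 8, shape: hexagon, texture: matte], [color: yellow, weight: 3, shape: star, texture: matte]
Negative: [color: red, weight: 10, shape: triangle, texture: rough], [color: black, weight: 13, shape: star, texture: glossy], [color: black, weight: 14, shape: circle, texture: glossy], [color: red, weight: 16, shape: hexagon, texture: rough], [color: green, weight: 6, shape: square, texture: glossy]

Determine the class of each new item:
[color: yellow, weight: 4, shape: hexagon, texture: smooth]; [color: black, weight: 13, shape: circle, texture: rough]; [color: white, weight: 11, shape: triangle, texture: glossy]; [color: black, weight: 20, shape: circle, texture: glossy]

Positive, Negative, Negative, Negative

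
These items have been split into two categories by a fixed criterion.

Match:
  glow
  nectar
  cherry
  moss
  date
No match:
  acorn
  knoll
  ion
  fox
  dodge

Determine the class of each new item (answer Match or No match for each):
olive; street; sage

Checking candidate rules against both groups, what survives is: even length.
olive → length 5 → No match. street → length 6 → Match. sage → length 4 → Match.

No match, Match, Match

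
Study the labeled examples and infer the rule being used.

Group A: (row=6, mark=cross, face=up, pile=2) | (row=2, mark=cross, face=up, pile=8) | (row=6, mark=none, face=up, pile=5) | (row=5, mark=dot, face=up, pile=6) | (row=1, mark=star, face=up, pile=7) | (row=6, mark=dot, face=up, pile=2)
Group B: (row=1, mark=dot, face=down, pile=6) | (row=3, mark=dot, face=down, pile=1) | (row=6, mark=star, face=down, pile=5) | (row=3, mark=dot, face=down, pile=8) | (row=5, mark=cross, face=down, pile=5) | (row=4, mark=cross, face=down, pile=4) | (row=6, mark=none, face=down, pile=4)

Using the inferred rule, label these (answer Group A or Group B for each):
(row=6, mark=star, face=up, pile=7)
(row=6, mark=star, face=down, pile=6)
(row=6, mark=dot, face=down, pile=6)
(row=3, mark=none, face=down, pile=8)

Group A, Group B, Group B, Group B

Rule: face is up. This holds for each 'Group A' example and fails for each 'Group B' one.
(row=6, mark=star, face=up, pile=7) — face is up, hence Group A.
(row=6, mark=star, face=down, pile=6) — face is down, hence Group B.
(row=6, mark=dot, face=down, pile=6) — face is down, hence Group B.
(row=3, mark=none, face=down, pile=8) — face is down, hence Group B.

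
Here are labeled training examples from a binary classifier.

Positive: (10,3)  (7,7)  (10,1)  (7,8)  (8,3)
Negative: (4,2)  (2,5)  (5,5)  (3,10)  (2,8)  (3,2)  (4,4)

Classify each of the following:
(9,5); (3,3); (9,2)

Positive, Negative, Positive

The classifier is using: first ≥ 7.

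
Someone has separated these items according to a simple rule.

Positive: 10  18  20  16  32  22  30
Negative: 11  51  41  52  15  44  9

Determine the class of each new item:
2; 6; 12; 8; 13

Positive, Positive, Positive, Positive, Negative

Every 'Positive' example satisfies: even AND at most 32. None of the 'Negative' examples do.
Positive: 2, since 2 is even, 2 ≤ 32.
Positive: 6, since 6 is even, 6 ≤ 32.
Positive: 12, since 12 is even, 12 ≤ 32.
Positive: 8, since 8 is even, 8 ≤ 32.
Negative: 13, since 13 is odd, 13 ≤ 32.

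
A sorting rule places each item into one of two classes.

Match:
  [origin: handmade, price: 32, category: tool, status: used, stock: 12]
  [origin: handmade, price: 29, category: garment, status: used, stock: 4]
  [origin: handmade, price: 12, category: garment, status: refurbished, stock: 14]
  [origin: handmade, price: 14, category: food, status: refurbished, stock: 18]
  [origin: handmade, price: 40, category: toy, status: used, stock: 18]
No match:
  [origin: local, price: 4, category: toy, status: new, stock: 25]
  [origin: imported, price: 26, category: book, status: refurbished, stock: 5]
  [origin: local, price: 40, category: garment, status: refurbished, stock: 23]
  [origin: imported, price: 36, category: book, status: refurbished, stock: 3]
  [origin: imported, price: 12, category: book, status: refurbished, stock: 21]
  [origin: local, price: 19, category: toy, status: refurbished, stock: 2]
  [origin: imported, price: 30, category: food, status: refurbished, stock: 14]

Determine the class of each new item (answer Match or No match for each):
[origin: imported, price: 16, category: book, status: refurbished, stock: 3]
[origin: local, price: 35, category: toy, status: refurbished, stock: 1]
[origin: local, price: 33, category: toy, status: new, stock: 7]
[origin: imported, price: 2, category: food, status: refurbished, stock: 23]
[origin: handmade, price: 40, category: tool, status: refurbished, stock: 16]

The common property of the 'Match' items is: origin is handmade. No 'No match' item has it.

No match, No match, No match, No match, Match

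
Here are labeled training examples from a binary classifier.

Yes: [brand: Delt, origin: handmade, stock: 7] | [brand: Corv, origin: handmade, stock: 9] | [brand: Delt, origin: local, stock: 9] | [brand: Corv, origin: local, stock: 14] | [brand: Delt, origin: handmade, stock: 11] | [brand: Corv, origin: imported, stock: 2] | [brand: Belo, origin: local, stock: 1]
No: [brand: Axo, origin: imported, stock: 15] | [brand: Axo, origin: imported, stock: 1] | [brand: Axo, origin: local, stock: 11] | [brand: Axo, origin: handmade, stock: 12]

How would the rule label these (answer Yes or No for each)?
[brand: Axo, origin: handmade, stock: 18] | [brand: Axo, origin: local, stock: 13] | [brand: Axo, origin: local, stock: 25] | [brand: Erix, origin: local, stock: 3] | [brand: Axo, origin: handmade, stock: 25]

No, No, No, Yes, No

'Yes' ⟺ brand is not Axo.
[brand: Axo, origin: handmade, stock: 18] → brand is Axo → No. [brand: Axo, origin: local, stock: 13] → brand is Axo → No. [brand: Axo, origin: local, stock: 25] → brand is Axo → No. [brand: Erix, origin: local, stock: 3] → brand is Erix → Yes. [brand: Axo, origin: handmade, stock: 25] → brand is Axo → No.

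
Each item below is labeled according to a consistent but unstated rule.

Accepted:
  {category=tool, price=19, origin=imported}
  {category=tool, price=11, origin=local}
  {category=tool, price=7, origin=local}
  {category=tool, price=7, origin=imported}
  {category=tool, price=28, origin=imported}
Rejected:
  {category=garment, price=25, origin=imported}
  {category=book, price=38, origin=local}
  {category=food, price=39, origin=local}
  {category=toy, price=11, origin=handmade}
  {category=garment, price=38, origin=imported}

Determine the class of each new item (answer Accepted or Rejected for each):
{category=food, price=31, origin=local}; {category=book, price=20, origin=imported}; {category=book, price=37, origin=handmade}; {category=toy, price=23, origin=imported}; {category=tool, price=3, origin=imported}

Rejected, Rejected, Rejected, Rejected, Accepted

The classifier is using: category is tool.
Rejected: {category=food, price=31, origin=local}, since category is food.
Rejected: {category=book, price=20, origin=imported}, since category is book.
Rejected: {category=book, price=37, origin=handmade}, since category is book.
Rejected: {category=toy, price=23, origin=imported}, since category is toy.
Accepted: {category=tool, price=3, origin=imported}, since category is tool.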